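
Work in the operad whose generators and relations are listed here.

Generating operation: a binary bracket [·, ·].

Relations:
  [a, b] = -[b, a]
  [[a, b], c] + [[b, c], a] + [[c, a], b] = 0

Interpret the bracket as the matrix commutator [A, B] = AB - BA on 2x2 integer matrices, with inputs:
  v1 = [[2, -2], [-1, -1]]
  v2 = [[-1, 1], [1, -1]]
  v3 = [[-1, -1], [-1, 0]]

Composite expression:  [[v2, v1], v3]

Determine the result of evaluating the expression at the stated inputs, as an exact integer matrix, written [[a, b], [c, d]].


[[6, -5], [-1, -6]]

[v2, v1] = [[1, -3], [3, -1]]
[[v2, v1], v3] = [[6, -5], [-1, -6]]


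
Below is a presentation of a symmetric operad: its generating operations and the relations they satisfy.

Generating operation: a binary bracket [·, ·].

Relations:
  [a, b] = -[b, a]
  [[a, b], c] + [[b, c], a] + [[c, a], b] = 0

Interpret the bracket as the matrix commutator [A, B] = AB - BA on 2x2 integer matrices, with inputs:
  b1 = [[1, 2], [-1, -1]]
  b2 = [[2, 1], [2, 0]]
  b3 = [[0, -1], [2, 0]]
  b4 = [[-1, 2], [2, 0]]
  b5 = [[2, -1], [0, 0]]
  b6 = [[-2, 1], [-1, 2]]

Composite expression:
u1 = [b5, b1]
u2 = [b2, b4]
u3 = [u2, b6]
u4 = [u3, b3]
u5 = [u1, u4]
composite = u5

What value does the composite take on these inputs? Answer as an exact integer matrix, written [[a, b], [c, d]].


[b5, b1] = [[1, 6], [2, -1]]
[b2, b4] = [[-2, 5], [-6, 2]]
[[b2, b4], b6] = [[1, 16], [20, -1]]
[[[b2, b4], b6], b3] = [[52, -2], [-4, -52]]
[[b5, b1], [[[b2, b4], b6], b3]] = [[-20, -628], [216, 20]]

[[-20, -628], [216, 20]]


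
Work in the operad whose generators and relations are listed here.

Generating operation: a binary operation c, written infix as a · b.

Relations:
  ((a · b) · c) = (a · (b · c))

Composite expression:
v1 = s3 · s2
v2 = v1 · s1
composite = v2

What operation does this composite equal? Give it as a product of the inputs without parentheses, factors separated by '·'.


s3 · s2 · s1

The c-tree's shape is irrelevant; the s-reading-order decides.
(s3 · s2) spells out as s3 · s2
((s3 · s2) · s1) spells out as s3 · s2 · s1


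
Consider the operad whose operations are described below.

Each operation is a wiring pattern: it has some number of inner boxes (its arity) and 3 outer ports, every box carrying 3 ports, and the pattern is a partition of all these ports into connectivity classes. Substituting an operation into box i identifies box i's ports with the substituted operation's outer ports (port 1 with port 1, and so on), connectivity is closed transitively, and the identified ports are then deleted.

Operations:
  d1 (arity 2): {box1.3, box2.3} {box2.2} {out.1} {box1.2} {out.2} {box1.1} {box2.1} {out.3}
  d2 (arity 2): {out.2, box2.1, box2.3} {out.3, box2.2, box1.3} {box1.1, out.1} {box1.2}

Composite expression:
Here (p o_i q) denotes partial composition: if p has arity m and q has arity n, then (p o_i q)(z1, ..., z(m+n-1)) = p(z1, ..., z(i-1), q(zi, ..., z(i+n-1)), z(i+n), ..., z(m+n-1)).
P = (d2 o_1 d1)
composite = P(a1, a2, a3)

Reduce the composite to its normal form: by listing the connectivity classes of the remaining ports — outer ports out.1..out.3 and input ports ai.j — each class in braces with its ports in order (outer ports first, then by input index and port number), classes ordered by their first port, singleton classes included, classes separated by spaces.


After gluing at d2, chains via deleted ports link the a-ports.
stage d1: inputs (a1, a2), connectivity {out.1} {out.2} {out.3} {a1.1} {a1.2} {a1.3, a2.3} {a2.1} {a2.2}, out.j its boundary
stage d2: inputs (a1, a2, a3), connectivity {out.1} {out.2, a3.1, a3.3} {out.3, a3.2} {a1.1} {a1.2} {a1.3, a2.3} {a2.1} {a2.2}, out.j its boundary

{out.1} {out.2, a3.1, a3.3} {out.3, a3.2} {a1.1} {a1.2} {a1.3, a2.3} {a2.1} {a2.2}


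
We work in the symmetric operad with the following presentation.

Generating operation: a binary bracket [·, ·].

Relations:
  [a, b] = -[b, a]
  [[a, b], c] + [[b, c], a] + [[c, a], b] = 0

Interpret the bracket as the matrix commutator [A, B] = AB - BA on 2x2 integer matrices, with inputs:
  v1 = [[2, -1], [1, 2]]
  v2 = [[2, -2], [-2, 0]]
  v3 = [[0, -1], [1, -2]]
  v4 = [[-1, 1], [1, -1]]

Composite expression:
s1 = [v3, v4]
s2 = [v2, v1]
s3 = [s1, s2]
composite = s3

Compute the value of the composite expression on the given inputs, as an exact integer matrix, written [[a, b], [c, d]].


[v3, v4] = [[-2, 2], [-2, 2]]
[v2, v1] = [[-4, -2], [-2, 4]]
[[v3, v4], [v2, v1]] = [[-8, 24], [8, 8]]

[[-8, 24], [8, 8]]


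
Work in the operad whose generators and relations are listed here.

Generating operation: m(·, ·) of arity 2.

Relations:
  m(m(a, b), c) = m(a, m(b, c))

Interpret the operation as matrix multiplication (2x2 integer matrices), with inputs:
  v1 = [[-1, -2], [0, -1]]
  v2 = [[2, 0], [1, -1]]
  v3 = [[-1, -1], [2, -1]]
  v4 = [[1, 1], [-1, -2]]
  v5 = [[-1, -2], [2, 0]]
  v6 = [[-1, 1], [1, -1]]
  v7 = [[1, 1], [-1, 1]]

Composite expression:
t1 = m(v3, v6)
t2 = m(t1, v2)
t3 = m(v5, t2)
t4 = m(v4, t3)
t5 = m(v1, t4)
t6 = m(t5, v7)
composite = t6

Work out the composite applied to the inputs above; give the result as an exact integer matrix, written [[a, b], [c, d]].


[[0, 12], [0, 12]]

m(v3, v6) = [[0, 0], [-3, 3]]
m(m(v3, v6), v2) = [[0, 0], [-3, -3]]
m(v5, m(m(v3, v6), v2)) = [[6, 6], [0, 0]]
m(v4, m(v5, m(m(v3, v6), v2))) = [[6, 6], [-6, -6]]
m(v1, m(v4, m(v5, m(m(v3, v6), v2)))) = [[6, 6], [6, 6]]
m(m(v1, m(v4, m(v5, m(m(v3, v6), v2)))), v7) = [[0, 12], [0, 12]]


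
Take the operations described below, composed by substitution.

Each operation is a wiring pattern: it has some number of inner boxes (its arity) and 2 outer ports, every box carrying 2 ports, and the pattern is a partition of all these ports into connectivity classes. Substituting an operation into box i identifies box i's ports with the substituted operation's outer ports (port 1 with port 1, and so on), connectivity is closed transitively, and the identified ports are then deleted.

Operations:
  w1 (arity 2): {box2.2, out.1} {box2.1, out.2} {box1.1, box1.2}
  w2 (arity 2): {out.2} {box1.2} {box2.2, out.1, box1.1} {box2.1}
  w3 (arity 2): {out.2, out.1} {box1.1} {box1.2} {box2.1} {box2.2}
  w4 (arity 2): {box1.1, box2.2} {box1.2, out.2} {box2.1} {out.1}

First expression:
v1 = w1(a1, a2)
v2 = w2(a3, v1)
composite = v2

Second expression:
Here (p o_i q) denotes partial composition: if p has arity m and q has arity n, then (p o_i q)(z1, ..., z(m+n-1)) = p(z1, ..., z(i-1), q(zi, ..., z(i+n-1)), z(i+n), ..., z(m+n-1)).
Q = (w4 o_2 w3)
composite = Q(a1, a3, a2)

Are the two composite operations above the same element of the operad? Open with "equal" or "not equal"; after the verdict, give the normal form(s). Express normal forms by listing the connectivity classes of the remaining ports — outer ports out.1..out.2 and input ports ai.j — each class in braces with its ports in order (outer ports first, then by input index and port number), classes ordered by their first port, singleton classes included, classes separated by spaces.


not equal — first {out.1, a2.1, a3.1} {out.2} {a1.1, a1.2} {a2.2} {a3.2}, second {out.1} {out.2, a1.2} {a1.1} {a2.1} {a2.2} {a3.1} {a3.2}

In normal form, the first expression is {out.1, a2.1, a3.1} {out.2} {a1.1, a1.2} {a2.2} {a3.2}
In normal form, the second expression is {out.1} {out.2, a1.2} {a1.1} {a2.1} {a2.2} {a3.1} {a3.2}
Different reductions; not equal.


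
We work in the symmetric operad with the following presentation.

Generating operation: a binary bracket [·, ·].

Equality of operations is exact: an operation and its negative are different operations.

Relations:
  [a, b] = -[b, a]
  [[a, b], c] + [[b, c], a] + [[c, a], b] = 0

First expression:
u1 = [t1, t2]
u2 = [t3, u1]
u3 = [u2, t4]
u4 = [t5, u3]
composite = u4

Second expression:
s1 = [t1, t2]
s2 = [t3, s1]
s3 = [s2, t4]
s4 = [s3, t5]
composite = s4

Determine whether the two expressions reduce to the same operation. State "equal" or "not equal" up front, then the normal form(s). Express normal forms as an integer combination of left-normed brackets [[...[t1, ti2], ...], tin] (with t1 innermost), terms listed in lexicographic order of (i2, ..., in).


Normal form of the first expression: [[[[t1, t2], t3], t4], t5]
Normal form of the second expression: -[[[[t1, t2], t3], t4], t5]
They disagree, so not equal.

not equal; the first gives [[[[t1, t2], t3], t4], t5] and the second -[[[[t1, t2], t3], t4], t5]


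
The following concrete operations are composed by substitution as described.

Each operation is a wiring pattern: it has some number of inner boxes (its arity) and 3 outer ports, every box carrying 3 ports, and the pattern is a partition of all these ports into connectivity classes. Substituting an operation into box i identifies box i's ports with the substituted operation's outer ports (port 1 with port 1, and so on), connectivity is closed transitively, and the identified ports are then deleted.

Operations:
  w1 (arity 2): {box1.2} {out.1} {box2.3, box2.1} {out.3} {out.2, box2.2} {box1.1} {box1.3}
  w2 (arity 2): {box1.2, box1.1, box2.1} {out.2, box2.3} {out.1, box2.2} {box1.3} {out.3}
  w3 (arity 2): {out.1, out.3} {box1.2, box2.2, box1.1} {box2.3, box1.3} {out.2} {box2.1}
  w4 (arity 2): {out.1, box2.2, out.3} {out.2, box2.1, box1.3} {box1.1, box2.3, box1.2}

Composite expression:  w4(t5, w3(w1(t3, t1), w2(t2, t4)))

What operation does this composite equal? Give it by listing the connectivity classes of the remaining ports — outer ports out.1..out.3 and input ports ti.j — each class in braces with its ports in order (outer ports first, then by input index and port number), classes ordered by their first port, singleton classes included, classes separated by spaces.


{out.1, out.3} {out.2, t5.1, t5.2, t5.3} {t1.1, t1.3} {t1.2, t4.3} {t2.1, t2.2, t4.1} {t2.3} {t3.1} {t3.2} {t3.3} {t4.2}


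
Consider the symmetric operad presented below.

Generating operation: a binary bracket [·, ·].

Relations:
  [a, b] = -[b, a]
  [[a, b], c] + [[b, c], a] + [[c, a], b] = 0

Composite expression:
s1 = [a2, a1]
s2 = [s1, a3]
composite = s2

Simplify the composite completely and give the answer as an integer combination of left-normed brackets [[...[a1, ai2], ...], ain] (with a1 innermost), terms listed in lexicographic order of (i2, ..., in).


Left-normed coefficients sit on the a1-initial expansion words.
Composite bracket: [[a2, a1], a3]
Each bracket splits as ab - ba, giving 4 signed words (2^2 = 4).
Keep just the words that open with a1:
  a1a2a3 appears with sign -1, giving the term -[[a1, a2], a3]

-[[a1, a2], a3]


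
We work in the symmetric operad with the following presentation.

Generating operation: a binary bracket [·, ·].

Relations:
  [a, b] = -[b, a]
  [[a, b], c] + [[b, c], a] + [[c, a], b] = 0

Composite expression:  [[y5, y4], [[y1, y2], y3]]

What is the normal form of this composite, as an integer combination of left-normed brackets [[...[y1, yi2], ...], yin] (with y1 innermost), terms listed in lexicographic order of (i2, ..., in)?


Antisymmetry and Jacobi reduce to y1-anchored left-normed brackets.
Composite bracket: [[y5, y4], [[y1, y2], y3]]
Full expansion: 16 signed words from ab - ba (2^4 = 16).
Coefficients come from the y1-initial words:
  word y1y2y3y4y5 has sign +1, contributing +[[[[y1, y2], y3], y4], y5]
  word y1y2y3y5y4 has sign -1, contributing -[[[[y1, y2], y3], y5], y4]

[[[[y1, y2], y3], y4], y5] - [[[[y1, y2], y3], y5], y4]


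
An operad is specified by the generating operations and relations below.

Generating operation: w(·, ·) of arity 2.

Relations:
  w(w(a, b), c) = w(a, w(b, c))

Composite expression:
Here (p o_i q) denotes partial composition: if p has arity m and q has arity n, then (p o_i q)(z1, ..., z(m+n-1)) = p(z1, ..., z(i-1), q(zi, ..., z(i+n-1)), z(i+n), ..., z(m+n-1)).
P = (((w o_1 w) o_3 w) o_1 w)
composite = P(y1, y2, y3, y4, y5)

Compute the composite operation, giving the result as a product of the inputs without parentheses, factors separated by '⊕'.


y1 ⊕ y2 ⊕ y3 ⊕ y4 ⊕ y5


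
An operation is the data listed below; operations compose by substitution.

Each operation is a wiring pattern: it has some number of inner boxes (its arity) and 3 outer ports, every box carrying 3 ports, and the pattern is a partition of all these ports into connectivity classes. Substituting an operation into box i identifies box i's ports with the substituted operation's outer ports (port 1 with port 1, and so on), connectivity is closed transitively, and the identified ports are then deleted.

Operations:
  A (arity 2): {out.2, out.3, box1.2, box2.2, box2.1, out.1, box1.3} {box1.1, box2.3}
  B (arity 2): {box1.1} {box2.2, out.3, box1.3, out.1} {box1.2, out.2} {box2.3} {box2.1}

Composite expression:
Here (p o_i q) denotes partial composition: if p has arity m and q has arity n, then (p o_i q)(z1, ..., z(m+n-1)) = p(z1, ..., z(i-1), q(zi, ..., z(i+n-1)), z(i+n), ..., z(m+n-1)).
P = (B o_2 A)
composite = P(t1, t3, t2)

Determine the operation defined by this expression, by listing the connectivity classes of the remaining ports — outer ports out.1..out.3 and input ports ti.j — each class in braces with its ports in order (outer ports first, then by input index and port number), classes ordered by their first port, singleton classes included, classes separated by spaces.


Connectivity passes through glued B-boundaries; trace each wire chain.
the subtree at A composes to {out.1, out.2, out.3, t2.1, t2.2, t3.2, t3.3} {t2.3, t3.1} on (t3, t2); out.j = own outer ports
the subtree at B composes to {out.1, out.3, t1.3, t2.1, t2.2, t3.2, t3.3} {out.2, t1.2} {t1.1} {t2.3, t3.1} on (t1, t3, t2); out.j = own outer ports

{out.1, out.3, t1.3, t2.1, t2.2, t3.2, t3.3} {out.2, t1.2} {t1.1} {t2.3, t3.1}


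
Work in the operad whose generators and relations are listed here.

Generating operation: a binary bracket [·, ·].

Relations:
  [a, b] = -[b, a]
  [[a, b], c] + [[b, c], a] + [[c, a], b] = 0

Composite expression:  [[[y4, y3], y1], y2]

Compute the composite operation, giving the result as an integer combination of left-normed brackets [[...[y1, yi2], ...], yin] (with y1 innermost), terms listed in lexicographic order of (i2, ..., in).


Expand each bracket as ab - ba; the y1-initial words give the coefficients.
Composite bracket: [[[y4, y3], y1], y2]
Expanding via [a, b] = ab - ba: 8 signed words (2^3 = 8).
Keep just the words that open with y1:
  y1y3y4y2 (sign +1) contributes +[[[y1, y3], y4], y2]
  y1y4y3y2 (sign -1) contributes -[[[y1, y4], y3], y2]

[[[y1, y3], y4], y2] - [[[y1, y4], y3], y2]


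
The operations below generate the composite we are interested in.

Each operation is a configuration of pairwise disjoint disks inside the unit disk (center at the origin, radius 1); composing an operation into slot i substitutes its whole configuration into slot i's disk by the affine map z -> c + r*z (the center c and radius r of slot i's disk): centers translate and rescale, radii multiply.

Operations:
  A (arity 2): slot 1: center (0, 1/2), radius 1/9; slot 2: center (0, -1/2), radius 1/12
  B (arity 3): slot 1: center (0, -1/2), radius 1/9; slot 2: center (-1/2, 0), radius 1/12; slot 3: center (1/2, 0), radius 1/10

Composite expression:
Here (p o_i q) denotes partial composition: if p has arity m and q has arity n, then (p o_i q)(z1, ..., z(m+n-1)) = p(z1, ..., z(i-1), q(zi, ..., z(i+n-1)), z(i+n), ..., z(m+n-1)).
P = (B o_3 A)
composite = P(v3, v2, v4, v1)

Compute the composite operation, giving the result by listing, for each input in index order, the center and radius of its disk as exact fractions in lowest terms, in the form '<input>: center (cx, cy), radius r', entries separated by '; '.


v1: center (1/2, -1/20), radius 1/120; v2: center (-1/2, 0), radius 1/12; v3: center (0, -1/2), radius 1/9; v4: center (1/2, 1/20), radius 1/90

Follow each v-input down from B: c' goes to c + r*c', radius to r*r'.
tracing v3 down its 1-map path: center (0, -1/2), radius 1/9
tracing v2 down its 1-map path: center (-1/2, 0), radius 1/12
tracing v4 down its 2-map path: center (1/2, 1/20), radius 1/90
tracing v1 down its 2-map path: center (1/2, -1/20), radius 1/120


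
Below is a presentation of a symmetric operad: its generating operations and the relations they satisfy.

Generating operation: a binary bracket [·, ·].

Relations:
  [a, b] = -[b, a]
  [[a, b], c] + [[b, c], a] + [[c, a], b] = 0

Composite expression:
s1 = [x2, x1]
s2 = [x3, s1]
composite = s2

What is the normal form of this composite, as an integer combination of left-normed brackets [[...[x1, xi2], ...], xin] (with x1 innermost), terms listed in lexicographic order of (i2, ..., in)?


[[x1, x2], x3]

A multilinear Lie element is pinned by x1-initial words (x1 innermost).
Composite bracket: [x3, [x2, x1]]
Each bracket splits as ab - ba, giving 4 signed words (2^2 = 4).
Keep just the words that open with x1:
  x1x2x3 appears with sign +1, giving the term +[[x1, x2], x3]


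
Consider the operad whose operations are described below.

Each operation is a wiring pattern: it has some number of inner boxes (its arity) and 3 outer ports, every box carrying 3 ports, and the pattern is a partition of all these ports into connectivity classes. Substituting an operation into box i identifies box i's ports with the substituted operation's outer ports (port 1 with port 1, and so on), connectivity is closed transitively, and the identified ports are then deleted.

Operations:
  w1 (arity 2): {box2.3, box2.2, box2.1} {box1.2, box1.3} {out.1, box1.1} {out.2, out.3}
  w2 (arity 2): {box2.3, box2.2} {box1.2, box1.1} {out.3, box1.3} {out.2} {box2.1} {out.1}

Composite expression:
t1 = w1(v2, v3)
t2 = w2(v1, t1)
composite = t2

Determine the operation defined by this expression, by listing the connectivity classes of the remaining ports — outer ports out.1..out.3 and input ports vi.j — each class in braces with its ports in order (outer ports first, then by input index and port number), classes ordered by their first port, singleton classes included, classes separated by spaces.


{out.1} {out.2} {out.3, v1.3} {v1.1, v1.2} {v2.1} {v2.2, v2.3} {v3.1, v3.2, v3.3}

Two ports join when wires chain via w2-identified ports.
through w1, on inputs (v2, v3): {out.1, v2.1} {out.2, out.3} {v2.2, v2.3} {v3.1, v3.2, v3.3} (out.j = stage outer ports)
through w2, on inputs (v1, v2, v3): {out.1} {out.2} {out.3, v1.3} {v1.1, v1.2} {v2.1} {v2.2, v2.3} {v3.1, v3.2, v3.3} (out.j = stage outer ports)


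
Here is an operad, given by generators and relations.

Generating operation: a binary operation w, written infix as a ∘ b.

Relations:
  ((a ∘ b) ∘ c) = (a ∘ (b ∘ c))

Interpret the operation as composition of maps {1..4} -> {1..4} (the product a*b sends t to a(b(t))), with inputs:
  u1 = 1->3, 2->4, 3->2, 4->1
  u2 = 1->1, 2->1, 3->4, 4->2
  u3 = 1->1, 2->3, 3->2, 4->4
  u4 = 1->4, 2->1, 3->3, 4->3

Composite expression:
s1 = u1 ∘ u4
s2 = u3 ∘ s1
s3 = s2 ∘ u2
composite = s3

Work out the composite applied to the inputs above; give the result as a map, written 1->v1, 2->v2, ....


1->1, 2->1, 3->3, 4->2

(u1 ∘ u4) = 1->1, 2->3, 3->2, 4->2
(u3 ∘ (u1 ∘ u4)) = 1->1, 2->2, 3->3, 4->3
((u3 ∘ (u1 ∘ u4)) ∘ u2) = 1->1, 2->1, 3->3, 4->2


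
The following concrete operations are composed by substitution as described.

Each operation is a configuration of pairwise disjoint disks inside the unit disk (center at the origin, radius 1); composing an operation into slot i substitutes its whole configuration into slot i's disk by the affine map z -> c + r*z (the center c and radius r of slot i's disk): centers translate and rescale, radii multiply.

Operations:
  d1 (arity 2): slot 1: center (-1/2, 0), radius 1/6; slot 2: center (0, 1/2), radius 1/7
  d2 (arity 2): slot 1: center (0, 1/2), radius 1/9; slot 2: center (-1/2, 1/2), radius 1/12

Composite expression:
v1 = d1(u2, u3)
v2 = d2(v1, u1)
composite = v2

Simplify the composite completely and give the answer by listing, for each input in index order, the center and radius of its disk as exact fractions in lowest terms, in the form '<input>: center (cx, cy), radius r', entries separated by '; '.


u1: center (-1/2, 1/2), radius 1/12; u2: center (-1/18, 1/2), radius 1/54; u3: center (0, 5/9), radius 1/63


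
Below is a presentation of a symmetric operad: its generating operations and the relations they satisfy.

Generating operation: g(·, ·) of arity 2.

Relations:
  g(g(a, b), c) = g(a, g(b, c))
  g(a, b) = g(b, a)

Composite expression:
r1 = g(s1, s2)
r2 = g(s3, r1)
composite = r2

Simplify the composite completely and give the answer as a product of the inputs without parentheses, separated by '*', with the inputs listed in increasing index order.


s1 * s2 * s3

With g associative and commutative, the s-input set is all that matters.
g(s1, s2) linearizes to s1 * s2
g(s3, g(s1, s2)) linearizes to s3 * s1 * s2
putting the inputs in ascending order: s1 * s2 * s3


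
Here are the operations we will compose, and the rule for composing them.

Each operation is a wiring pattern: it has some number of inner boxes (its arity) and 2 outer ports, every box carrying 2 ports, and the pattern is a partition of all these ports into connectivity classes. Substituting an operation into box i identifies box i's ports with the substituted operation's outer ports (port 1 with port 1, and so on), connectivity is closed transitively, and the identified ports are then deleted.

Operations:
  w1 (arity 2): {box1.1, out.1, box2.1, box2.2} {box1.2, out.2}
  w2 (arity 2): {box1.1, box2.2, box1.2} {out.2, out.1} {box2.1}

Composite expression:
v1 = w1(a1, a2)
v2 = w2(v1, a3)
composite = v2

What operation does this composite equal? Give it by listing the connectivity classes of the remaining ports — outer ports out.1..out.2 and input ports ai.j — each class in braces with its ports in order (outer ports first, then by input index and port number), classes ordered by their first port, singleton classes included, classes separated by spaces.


Treat the ports identified at w2 as solder joints: merge, then drop.
the subtree at w1 composes to {out.1, a1.1, a2.1, a2.2} {out.2, a1.2} on (a1, a2); out.j = own outer ports
the subtree at w2 composes to {out.1, out.2} {a1.1, a1.2, a2.1, a2.2, a3.2} {a3.1} on (a1, a2, a3); out.j = own outer ports

{out.1, out.2} {a1.1, a1.2, a2.1, a2.2, a3.2} {a3.1}


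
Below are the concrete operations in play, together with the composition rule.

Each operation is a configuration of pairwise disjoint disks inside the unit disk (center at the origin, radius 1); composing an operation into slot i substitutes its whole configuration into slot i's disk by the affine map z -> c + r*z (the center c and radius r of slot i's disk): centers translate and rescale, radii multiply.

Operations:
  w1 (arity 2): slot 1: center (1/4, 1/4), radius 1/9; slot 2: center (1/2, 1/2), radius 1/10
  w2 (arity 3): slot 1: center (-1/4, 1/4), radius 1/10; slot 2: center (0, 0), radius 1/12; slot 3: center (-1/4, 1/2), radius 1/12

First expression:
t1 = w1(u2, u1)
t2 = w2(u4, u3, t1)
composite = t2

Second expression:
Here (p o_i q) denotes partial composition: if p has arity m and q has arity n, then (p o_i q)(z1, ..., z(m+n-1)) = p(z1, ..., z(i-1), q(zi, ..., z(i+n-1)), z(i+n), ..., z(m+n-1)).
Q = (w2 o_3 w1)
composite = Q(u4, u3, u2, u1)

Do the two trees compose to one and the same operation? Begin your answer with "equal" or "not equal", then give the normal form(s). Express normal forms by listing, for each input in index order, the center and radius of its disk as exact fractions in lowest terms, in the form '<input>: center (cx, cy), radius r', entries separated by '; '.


equal — both sides give u1: center (-5/24, 13/24), radius 1/120; u2: center (-11/48, 25/48), radius 1/108; u3: center (0, 0), radius 1/12; u4: center (-1/4, 1/4), radius 1/10

Reducing the first expression gives u1: center (-5/24, 13/24), radius 1/120; u2: center (-11/48, 25/48), radius 1/108; u3: center (0, 0), radius 1/12; u4: center (-1/4, 1/4), radius 1/10
Reducing the second expression gives u1: center (-5/24, 13/24), radius 1/120; u2: center (-11/48, 25/48), radius 1/108; u3: center (0, 0), radius 1/12; u4: center (-1/4, 1/4), radius 1/10
The normal forms match — equal.


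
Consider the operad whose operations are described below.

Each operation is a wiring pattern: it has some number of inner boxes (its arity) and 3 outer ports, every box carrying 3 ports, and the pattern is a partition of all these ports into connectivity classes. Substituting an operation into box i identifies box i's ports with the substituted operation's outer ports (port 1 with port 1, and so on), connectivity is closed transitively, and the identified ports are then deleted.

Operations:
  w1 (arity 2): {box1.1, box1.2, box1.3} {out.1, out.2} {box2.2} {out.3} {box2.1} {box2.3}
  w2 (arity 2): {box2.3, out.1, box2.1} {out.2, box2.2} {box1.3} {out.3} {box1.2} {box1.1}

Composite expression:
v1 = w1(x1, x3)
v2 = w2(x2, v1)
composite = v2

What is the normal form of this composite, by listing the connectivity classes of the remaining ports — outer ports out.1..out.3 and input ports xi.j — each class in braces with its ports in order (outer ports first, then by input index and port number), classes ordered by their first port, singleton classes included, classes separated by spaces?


After gluing at w2, chains via deleted ports link the x-ports.
stage w1: inputs (x1, x3), connectivity {out.1, out.2} {out.3} {x1.1, x1.2, x1.3} {x3.1} {x3.2} {x3.3}, out.j its boundary
stage w2: inputs (x2, x1, x3), connectivity {out.1, out.2} {out.3} {x1.1, x1.2, x1.3} {x2.1} {x2.2} {x2.3} {x3.1} {x3.2} {x3.3}, out.j its boundary

{out.1, out.2} {out.3} {x1.1, x1.2, x1.3} {x2.1} {x2.2} {x2.3} {x3.1} {x3.2} {x3.3}


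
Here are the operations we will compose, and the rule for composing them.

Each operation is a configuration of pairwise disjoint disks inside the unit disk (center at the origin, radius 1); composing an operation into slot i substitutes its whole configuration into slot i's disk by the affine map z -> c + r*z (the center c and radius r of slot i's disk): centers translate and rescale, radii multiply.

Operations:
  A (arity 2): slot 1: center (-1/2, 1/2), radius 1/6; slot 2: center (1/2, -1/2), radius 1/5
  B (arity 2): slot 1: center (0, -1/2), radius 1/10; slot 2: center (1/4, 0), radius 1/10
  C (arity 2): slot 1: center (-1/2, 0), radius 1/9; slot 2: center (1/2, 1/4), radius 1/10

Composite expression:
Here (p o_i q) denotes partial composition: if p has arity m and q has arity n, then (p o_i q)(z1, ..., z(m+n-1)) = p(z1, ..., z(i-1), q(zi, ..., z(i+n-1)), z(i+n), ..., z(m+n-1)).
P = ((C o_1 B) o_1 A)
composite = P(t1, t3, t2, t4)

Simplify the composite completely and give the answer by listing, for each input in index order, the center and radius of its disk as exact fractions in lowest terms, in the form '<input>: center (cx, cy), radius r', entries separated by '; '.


t1: center (-91/180, -1/20), radius 1/540; t2: center (-17/36, 0), radius 1/90; t3: center (-89/180, -11/180), radius 1/450; t4: center (1/2, 1/4), radius 1/10

Each t-disk chains the slot maps above it in C; radii multiply.
input t1: composing its 3 substitution steps yields center (-91/180, -1/20), radius 1/540
input t3: composing its 3 substitution steps yields center (-89/180, -11/180), radius 1/450
input t2: composing its 2 substitution steps yields center (-17/36, 0), radius 1/90
input t4: composing its 1 substitution step yields center (1/2, 1/4), radius 1/10


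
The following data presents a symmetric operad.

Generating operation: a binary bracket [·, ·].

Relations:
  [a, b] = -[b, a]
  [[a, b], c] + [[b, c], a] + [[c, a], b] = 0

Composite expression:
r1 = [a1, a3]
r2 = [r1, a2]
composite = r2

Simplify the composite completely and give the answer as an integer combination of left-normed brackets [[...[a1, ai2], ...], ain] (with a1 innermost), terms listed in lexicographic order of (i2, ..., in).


[[a1, a3], a2]

A multilinear Lie element is pinned by a1-initial words (a1 innermost).
Composite bracket: [[a1, a3], a2]
The bracket unfolds into 4 signed words via [a, b] = ab - ba (2^2 = 4).
Only words starting with a1 matter:
  the word a1a3a2 carries sign +1 and contributes +[[a1, a3], a2]


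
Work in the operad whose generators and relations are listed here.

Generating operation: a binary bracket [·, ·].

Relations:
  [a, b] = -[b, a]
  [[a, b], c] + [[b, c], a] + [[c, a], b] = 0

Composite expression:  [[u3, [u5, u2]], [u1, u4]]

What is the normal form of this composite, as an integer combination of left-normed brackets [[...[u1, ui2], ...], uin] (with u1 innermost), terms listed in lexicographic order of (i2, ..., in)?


-[[[[u1, u4], u2], u5], u3] + [[[[u1, u4], u3], u2], u5] - [[[[u1, u4], u3], u5], u2] + [[[[u1, u4], u5], u2], u3]

Skip Jacobi rewriting: expand, keep u1-initial words, read off terms.
Composite bracket: [[u3, [u5, u2]], [u1, u4]]
Under [a, b] = ab - ba we get 16 signed associative words (2^4 = 16).
The u1-initial words carry the normal form:
  sign of u1u4u2u5u3 is -1, so it contributes -[[[[u1, u4], u2], u5], u3]
  sign of u1u4u3u2u5 is +1, so it contributes +[[[[u1, u4], u3], u2], u5]
  sign of u1u4u3u5u2 is -1, so it contributes -[[[[u1, u4], u3], u5], u2]
  sign of u1u4u5u2u3 is +1, so it contributes +[[[[u1, u4], u5], u2], u3]


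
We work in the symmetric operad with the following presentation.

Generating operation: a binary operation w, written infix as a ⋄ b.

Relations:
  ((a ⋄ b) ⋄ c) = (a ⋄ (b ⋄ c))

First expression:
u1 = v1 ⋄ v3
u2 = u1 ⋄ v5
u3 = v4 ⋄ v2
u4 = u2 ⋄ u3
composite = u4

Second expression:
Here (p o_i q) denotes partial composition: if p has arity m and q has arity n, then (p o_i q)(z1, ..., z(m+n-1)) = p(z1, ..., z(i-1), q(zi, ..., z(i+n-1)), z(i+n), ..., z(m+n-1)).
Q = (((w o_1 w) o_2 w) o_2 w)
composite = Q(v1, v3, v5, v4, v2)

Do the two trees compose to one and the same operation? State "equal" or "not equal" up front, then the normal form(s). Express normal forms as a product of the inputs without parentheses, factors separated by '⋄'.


equal; the common form is v1 ⋄ v3 ⋄ v5 ⋄ v4 ⋄ v2

The first expression, normalized: v1 ⋄ v3 ⋄ v5 ⋄ v4 ⋄ v2
The second expression, normalized: v1 ⋄ v3 ⋄ v5 ⋄ v4 ⋄ v2
One common form — equal.


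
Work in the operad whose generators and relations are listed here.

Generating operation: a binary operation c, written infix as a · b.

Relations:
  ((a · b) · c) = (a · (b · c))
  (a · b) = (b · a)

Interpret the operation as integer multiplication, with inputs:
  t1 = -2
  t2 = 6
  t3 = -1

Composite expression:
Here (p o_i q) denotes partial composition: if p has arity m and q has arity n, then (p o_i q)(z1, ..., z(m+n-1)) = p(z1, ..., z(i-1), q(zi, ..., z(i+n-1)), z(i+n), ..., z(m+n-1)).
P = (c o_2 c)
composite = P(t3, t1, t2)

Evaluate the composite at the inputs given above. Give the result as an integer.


12

(t1 · t2) = -12
(t3 · (t1 · t2)) = 12


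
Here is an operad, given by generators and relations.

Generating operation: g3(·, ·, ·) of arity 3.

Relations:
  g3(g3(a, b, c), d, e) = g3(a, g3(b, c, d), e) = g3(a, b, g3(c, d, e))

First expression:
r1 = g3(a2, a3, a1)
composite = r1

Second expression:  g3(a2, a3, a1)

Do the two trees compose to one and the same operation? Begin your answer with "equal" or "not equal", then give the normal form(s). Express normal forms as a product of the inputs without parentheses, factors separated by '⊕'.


equal — both sides give a2 ⊕ a3 ⊕ a1

The first composite normalizes to a2 ⊕ a3 ⊕ a1
The second composite normalizes to a2 ⊕ a3 ⊕ a1
Same normal form: equal.


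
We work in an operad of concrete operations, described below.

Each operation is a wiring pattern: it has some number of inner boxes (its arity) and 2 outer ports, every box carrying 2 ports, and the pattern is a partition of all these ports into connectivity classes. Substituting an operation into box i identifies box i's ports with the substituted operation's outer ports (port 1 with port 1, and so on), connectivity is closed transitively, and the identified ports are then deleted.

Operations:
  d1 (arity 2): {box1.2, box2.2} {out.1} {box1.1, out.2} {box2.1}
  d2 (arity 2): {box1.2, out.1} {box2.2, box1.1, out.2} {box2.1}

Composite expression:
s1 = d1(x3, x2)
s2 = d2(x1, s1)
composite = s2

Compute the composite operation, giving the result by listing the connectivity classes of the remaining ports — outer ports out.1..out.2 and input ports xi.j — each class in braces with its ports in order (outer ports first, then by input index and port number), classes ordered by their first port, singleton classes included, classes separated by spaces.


{out.1, x1.2} {out.2, x1.1, x3.1} {x2.1} {x2.2, x3.2}

After gluing at d2, chains via deleted ports link the x-ports.
the subtree at d1 composes to {out.1} {out.2, x3.1} {x2.1} {x2.2, x3.2} on (x3, x2); out.j = own outer ports
the subtree at d2 composes to {out.1, x1.2} {out.2, x1.1, x3.1} {x2.1} {x2.2, x3.2} on (x1, x3, x2); out.j = own outer ports


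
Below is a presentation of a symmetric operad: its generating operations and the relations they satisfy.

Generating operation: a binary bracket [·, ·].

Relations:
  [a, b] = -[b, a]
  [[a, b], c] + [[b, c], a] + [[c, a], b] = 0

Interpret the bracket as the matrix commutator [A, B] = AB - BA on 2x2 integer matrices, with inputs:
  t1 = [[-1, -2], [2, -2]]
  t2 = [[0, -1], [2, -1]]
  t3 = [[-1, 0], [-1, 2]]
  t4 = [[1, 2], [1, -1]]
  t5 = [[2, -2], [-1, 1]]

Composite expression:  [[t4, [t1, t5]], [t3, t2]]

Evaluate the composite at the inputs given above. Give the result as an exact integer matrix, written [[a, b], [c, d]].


[[-138, -12], [-72, 138]]

[t1, t5] = [[6, 0], [3, -6]]
[t4, [t1, t5]] = [[6, -24], [6, -6]]
[t3, t2] = [[-1, 3], [5, 1]]
[[t4, [t1, t5]], [t3, t2]] = [[-138, -12], [-72, 138]]


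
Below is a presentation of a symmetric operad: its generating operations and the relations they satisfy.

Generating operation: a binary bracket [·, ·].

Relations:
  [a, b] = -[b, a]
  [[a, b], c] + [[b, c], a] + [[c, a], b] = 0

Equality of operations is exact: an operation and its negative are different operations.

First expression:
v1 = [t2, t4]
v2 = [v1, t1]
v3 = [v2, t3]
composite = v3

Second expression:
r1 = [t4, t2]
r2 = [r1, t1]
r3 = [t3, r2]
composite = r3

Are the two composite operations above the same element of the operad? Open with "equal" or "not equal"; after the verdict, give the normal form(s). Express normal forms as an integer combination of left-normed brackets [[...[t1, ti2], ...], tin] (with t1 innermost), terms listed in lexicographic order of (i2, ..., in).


Reducing the first expression gives -[[[t1, t2], t4], t3] + [[[t1, t4], t2], t3]
Reducing the second expression gives -[[[t1, t2], t4], t3] + [[[t1, t4], t2], t3]
One common form — equal.

equal; both compose to -[[[t1, t2], t4], t3] + [[[t1, t4], t2], t3]


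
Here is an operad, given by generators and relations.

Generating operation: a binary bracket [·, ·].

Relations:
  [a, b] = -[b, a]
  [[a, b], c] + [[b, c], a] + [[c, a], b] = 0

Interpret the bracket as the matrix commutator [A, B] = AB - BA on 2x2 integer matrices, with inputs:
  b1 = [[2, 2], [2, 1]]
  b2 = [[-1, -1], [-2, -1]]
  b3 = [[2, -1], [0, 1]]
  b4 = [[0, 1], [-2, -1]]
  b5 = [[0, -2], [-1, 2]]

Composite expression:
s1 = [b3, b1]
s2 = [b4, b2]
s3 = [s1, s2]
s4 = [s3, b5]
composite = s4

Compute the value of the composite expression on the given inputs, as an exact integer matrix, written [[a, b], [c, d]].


[[20, 40], [-40, -20]]

[b3, b1] = [[-2, 3], [-2, 2]]
[b4, b2] = [[-4, -1], [2, 4]]
[[b3, b1], [b4, b2]] = [[4, 28], [24, -4]]
[[[b3, b1], [b4, b2]], b5] = [[20, 40], [-40, -20]]


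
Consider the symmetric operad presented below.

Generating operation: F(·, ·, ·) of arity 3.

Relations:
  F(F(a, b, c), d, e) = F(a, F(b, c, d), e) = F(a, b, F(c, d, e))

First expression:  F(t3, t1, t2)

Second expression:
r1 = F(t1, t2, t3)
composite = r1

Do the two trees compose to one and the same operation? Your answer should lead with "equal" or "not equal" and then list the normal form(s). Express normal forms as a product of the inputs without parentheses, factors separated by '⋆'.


In normal form, the first expression is t3 ⋆ t1 ⋆ t2
In normal form, the second expression is t1 ⋆ t2 ⋆ t3
They disagree, so not equal.

not equal — first t3 ⋆ t1 ⋆ t2, second t1 ⋆ t2 ⋆ t3


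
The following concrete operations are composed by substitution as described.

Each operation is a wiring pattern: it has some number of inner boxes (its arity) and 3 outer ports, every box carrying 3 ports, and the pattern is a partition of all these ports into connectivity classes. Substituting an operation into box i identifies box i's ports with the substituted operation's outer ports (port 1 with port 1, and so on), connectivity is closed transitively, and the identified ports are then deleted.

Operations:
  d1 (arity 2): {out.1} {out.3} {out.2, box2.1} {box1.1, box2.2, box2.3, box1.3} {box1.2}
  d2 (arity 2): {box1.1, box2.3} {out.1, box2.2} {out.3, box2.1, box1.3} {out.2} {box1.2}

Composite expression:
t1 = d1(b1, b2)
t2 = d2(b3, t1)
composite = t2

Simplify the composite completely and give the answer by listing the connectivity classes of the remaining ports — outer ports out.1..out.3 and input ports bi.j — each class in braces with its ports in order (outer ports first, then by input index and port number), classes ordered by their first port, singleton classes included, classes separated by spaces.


{out.1, b2.1} {out.2} {out.3, b3.3} {b1.1, b1.3, b2.2, b2.3} {b1.2} {b3.1} {b3.2}

Substituting into d2 glues patterns; closure does the rest.
the subtree at d1 composes to {out.1} {out.2, b2.1} {out.3} {b1.1, b1.3, b2.2, b2.3} {b1.2} on (b1, b2); out.j = own outer ports
the subtree at d2 composes to {out.1, b2.1} {out.2} {out.3, b3.3} {b1.1, b1.3, b2.2, b2.3} {b1.2} {b3.1} {b3.2} on (b3, b1, b2); out.j = own outer ports


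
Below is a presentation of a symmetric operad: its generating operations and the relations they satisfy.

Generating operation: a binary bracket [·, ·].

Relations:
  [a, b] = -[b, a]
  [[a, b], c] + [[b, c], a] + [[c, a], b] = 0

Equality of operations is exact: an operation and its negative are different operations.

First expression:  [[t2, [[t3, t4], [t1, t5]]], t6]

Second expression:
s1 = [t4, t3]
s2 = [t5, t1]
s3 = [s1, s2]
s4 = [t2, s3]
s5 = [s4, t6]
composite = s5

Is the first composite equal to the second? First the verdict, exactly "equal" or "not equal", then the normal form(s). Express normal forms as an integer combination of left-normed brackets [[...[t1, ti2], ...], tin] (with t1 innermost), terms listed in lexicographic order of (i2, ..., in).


equal; the common form is [[[[[t1, t5], t3], t4], t2], t6] - [[[[[t1, t5], t4], t3], t2], t6]

Normal form of the first expression: [[[[[t1, t5], t3], t4], t2], t6] - [[[[[t1, t5], t4], t3], t2], t6]
Normal form of the second expression: [[[[[t1, t5], t3], t4], t2], t6] - [[[[[t1, t5], t4], t3], t2], t6]
The forms coincide; equal.


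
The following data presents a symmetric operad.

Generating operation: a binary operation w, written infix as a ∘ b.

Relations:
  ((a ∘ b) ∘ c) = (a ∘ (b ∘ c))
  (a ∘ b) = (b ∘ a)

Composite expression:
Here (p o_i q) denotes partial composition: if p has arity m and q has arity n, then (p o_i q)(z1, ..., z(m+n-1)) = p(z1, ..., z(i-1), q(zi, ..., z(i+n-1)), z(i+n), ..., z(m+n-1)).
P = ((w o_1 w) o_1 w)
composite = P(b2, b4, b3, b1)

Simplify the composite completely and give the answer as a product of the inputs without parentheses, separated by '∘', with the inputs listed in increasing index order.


b1 ∘ b2 ∘ b3 ∘ b4

Any arrangement under w is one operation, so sort the b-inputs.
(b2 ∘ b4) linearizes to b2 ∘ b4
((b2 ∘ b4) ∘ b3) linearizes to b2 ∘ b4 ∘ b3
(((b2 ∘ b4) ∘ b3) ∘ b1) linearizes to b2 ∘ b4 ∘ b3 ∘ b1
reordering the factors by index: b1 ∘ b2 ∘ b3 ∘ b4


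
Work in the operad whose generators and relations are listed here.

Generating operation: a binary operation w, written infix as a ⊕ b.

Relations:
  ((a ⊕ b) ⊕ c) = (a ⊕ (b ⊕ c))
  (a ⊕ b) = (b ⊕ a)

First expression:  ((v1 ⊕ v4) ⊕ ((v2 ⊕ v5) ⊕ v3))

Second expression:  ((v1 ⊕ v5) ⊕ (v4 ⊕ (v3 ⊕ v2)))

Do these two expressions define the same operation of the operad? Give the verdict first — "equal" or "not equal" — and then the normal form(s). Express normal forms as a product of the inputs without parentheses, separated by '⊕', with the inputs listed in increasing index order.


The first expression, normalized: v1 ⊕ v2 ⊕ v3 ⊕ v4 ⊕ v5
The second expression, normalized: v1 ⊕ v2 ⊕ v3 ⊕ v4 ⊕ v5
Identical normal forms: equal.

equal: each reduces to v1 ⊕ v2 ⊕ v3 ⊕ v4 ⊕ v5
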